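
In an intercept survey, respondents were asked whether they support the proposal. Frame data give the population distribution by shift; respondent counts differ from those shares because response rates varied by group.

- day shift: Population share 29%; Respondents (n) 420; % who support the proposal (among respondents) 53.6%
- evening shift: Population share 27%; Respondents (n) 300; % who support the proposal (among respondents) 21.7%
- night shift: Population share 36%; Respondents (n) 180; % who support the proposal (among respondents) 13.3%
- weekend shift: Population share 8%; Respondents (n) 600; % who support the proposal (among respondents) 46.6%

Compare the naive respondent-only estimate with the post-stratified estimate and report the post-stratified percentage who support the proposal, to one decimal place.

29.9%

Unadjusted (pooled respondent) estimate weights by respondent counts:
  (420/1500)×53.6 + (300/1500)×21.7 + (180/1500)×13.3 + (600/1500)×46.6 = 39.584%
Reweighting by population shift shares:
  0.29×53.6 + 0.27×21.7 + 0.36×13.3 + 0.08×46.6 = 29.919%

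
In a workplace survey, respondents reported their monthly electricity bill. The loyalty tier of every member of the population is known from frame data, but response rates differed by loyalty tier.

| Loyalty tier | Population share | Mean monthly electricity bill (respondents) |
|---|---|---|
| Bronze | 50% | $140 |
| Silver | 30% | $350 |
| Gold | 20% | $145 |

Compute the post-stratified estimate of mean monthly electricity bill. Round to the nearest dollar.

Reweight to the known loyalty tier distribution:
  Bronze: 0.5 × 140 = 70
  Silver: 0.3 × 350 = 105
  Gold: 0.2 × 145 = 29
Post-stratified estimate = 204 → $204.

$204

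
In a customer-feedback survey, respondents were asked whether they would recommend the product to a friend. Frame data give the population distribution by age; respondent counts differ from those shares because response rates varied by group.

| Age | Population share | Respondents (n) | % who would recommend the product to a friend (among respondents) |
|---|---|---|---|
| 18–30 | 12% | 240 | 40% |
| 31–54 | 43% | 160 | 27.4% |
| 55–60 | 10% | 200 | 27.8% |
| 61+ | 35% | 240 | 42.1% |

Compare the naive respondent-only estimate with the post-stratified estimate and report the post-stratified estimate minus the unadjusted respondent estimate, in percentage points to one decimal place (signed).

Naive respondent-only estimate (weights = respondent counts):
  (240/840)×40 + (160/840)×27.4 + (200/840)×27.8 + (240/840)×42.1 = 35.2952%
Post-stratified estimate weights by population shares:
  0.12×40 + 0.43×27.4 + 0.1×27.8 + 0.35×42.1 = 34.097%
Difference = 34.097 − 35.2952 = -1.1982 pp.

-1.2 percentage points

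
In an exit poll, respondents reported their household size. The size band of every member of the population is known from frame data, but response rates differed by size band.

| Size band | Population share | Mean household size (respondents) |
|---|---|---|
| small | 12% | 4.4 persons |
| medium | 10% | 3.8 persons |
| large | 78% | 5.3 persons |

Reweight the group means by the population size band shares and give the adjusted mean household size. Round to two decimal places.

5.04

Each cell contributes population-share × respondent value:
  small: 0.12 × 4.4 = 0.528
  medium: 0.1 × 3.8 = 0.38
  large: 0.78 × 5.3 = 4.134
Post-stratified estimate = 5.042 → 5.04.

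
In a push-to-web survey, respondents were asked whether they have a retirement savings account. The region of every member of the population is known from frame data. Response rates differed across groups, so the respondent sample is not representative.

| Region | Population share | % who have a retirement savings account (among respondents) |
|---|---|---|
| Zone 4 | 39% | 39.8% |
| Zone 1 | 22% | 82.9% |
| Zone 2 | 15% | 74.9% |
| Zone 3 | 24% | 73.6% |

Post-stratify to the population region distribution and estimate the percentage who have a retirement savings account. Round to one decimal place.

Each cell contributes population-share × respondent value:
  Zone 4: 0.39 × 39.8 = 15.522
  Zone 1: 0.22 × 82.9 = 18.238
  Zone 2: 0.15 × 74.9 = 11.235
  Zone 3: 0.24 × 73.6 = 17.664
Post-stratified estimate = 62.659 → 62.7%.

62.7%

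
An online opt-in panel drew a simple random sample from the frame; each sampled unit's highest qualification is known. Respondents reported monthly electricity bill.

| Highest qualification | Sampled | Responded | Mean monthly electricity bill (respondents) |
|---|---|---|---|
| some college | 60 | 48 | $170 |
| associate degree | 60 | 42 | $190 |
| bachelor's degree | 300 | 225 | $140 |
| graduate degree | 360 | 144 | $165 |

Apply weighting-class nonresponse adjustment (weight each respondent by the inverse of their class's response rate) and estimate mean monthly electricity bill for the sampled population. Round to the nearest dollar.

Class response rates: some college 48/60 = 80%, associate degree 42/60 = 70%, bachelor's degree 225/300 = 75%, graduate degree 144/360 = 40%.
Weighting each respondent by the inverse class response rate inflates each class back to its sampled size, so the class weight is n_sampled:
  some college: 60 × 170 = 10,200
  associate degree: 60 × 190 = 11,400
  bachelor's degree: 300 × 140 = 42,000
  graduate degree: 360 × 165 = 59,400
Adjusted estimate = 123,000 / 780 = 157.692 → $158.

$158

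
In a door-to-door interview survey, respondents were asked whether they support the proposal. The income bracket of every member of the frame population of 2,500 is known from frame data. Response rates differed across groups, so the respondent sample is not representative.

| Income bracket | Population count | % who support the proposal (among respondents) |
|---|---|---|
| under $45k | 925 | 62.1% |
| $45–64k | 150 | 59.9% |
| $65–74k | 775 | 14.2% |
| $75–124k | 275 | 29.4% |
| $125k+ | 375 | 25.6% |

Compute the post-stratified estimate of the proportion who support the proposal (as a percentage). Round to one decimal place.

Post-stratification weights by population share, not respondent share:
  under $45k: (925/2,500) × 62.1 = 22.977
  $45–64k: (150/2,500) × 59.9 = 3.594
  $65–74k: (775/2,500) × 14.2 = 4.402
  $75–124k: (275/2,500) × 29.4 = 3.234
  $125k+: (375/2,500) × 25.6 = 3.84
Post-stratified estimate = 38.047 → 38.0%.

38.0%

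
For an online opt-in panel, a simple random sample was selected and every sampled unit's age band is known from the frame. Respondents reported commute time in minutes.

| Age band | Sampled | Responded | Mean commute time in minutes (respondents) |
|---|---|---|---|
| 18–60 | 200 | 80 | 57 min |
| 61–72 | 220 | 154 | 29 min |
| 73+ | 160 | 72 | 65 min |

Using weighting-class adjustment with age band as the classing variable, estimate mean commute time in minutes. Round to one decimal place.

48.6

Response rates by class: 18–60 80/200 = 40%, 61–72 154/220 = 70%, 73+ 72/160 = 45%.
Each respondent's weight = sampled/responded in their class; summing within a class gives n_sampled, so:
  18–60: 200 × 57 = 11,400
  61–72: 220 × 29 = 6380
  73+: 160 × 65 = 10,400
Adjusted estimate = 28,180 / 580 = 48.5862 → 48.6.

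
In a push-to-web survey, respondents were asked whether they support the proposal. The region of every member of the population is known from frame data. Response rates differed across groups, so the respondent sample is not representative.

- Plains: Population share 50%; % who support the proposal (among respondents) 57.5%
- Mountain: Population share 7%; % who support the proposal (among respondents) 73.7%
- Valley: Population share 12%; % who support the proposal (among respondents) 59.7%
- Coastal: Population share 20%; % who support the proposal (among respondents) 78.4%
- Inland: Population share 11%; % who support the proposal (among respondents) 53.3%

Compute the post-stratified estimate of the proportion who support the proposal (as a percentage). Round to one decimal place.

62.6%

Each cell contributes population-share × respondent value:
  Plains: 0.5 × 57.5 = 28.75
  Mountain: 0.07 × 73.7 = 5.159
  Valley: 0.12 × 59.7 = 7.164
  Coastal: 0.2 × 78.4 = 15.68
  Inland: 0.11 × 53.3 = 5.863
Post-stratified estimate = 62.616 → 62.6%.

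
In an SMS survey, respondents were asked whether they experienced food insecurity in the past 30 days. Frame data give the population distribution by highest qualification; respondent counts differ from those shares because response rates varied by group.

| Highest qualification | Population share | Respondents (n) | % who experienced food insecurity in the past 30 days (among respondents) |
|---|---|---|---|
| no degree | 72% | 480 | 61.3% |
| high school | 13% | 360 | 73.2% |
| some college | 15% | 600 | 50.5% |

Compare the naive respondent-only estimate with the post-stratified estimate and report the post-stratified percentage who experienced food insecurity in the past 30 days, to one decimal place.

Naive respondent-only estimate (weights = respondent counts):
  (480/1440)×61.3 + (360/1440)×73.2 + (600/1440)×50.5 = 59.775%
Reweighting by population highest qualification shares:
  0.72×61.3 + 0.13×73.2 + 0.15×50.5 = 61.227%

61.2%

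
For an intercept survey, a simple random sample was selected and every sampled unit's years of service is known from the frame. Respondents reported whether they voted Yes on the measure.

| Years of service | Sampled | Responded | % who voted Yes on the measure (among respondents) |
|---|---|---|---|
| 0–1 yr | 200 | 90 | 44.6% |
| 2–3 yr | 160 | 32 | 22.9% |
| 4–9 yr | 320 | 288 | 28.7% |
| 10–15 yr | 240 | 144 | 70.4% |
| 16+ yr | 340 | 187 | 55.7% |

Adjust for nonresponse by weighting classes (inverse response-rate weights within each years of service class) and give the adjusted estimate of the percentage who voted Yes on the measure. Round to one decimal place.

Response rates by class: 0–1 yr 90/200 = 45%, 2–3 yr 32/160 = 20%, 4–9 yr 288/320 = 90%, 10–15 yr 144/240 = 60%, 16+ yr 187/340 = 55%.
Inverse-response-rate weighting restores each class to its sampled count, so class totals weight by n_sampled:
  0–1 yr: 200 × 44.6 = 8920
  2–3 yr: 160 × 22.9 = 3664
  4–9 yr: 320 × 28.7 = 9184
  10–15 yr: 240 × 70.4 = 16,896
  16+ yr: 340 × 55.7 = 18,938
Adjusted estimate = 57,602 / 1,260 = 45.7159 → 45.7%.

45.7%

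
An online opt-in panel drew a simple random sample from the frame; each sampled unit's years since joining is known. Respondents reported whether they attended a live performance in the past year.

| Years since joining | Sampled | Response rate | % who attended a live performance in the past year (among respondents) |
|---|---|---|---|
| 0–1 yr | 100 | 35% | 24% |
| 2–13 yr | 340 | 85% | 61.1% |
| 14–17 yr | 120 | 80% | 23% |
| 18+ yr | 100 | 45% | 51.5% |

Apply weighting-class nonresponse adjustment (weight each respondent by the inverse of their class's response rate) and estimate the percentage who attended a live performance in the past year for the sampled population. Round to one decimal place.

Weighting each respondent by the inverse class response rate inflates each class back to its sampled size, so the class weight is n_sampled:
  0–1 yr: 100 × 24 = 2400
  2–13 yr: 340 × 61.1 = 20,774
  14–17 yr: 120 × 23 = 2760
  18+ yr: 100 × 51.5 = 5150
Adjusted estimate = 31,084 / 660 = 47.097 → 47.1%.

47.1%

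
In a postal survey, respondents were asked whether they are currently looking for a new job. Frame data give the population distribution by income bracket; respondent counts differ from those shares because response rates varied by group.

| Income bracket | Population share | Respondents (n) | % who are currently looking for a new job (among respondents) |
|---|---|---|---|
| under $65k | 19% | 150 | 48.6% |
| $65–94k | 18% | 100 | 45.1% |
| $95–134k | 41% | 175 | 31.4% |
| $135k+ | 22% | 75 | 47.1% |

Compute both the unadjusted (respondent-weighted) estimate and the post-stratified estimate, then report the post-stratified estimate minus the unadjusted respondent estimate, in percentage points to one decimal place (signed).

-1.1 percentage points

Without adjustment, the pooled respondent share is:
  (150/500)×48.6 + (100/500)×45.1 + (175/500)×31.4 + (75/500)×47.1 = 41.655%
Post-stratifying to population shares instead:
  0.19×48.6 + 0.18×45.1 + 0.41×31.4 + 0.22×47.1 = 40.588%
Difference = 40.588 − 41.655 = -1.067 pp.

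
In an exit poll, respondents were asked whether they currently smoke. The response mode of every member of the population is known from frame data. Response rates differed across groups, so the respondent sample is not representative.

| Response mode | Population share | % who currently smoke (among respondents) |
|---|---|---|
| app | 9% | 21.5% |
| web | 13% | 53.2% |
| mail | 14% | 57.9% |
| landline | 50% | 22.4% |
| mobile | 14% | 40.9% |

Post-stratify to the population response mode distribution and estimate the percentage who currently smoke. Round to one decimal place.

33.9%

Post-stratification weights by population share, not respondent share:
  app: 0.09 × 21.5 = 1.935
  web: 0.13 × 53.2 = 6.916
  mail: 0.14 × 57.9 = 8.106
  landline: 0.5 × 22.4 = 11.2
  mobile: 0.14 × 40.9 = 5.726
Post-stratified estimate = 33.883 → 33.9%.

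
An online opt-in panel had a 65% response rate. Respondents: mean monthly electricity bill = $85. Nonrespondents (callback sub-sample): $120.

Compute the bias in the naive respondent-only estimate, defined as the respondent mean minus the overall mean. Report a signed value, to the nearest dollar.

Nonresponse fraction = 1 − 0.65 = 0.35.
Bias = (nonresponse fraction) × (respondent mean − nonrespondent mean)
     = 0.35 × (85 − 120) = 0.35 × -35 = -12.25.

-$12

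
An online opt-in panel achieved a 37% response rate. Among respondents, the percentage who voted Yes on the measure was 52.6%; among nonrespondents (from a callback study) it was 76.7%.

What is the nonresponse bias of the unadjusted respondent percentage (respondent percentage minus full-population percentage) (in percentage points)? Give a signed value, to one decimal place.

-15.2 percentage points

Nonresponse fraction = 1 − 0.37 = 0.63.
Bias = (nonresponse fraction) × (respondent percentage − nonrespondent percentage)
     = 0.63 × (52.6 − 76.7) = 0.63 × -24.1 = -15.183.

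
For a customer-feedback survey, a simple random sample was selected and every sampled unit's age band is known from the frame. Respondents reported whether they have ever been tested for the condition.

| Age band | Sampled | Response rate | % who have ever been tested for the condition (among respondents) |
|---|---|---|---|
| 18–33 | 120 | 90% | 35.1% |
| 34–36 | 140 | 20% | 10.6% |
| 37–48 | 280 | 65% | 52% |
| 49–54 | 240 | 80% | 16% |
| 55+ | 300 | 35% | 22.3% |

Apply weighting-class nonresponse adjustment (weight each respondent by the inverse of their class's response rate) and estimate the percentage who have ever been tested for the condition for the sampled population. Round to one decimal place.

With weight = n_sampled/n_responded per class, the weighted class total is n_sampled:
  18–33: 120 × 35.1 = 4212
  34–36: 140 × 10.6 = 1484
  37–48: 280 × 52 = 14,560
  49–54: 240 × 16 = 3840
  55+: 300 × 22.3 = 6690
Adjusted estimate = 30,786 / 1,080 = 28.5056 → 28.5%.

28.5%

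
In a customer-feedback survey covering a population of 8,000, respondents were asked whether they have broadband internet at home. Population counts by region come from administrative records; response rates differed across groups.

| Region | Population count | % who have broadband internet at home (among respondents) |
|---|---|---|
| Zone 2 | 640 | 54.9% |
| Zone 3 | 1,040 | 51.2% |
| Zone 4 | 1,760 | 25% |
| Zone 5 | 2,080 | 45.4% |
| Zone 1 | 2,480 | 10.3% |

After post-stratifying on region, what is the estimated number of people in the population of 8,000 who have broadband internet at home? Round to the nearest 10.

Each cell contributes its population count × the respondent rate:
  Zone 2: 640 × 54.9% = 351.36
  Zone 3: 1,040 × 51.2% = 532.48
  Zone 4: 1,760 × 25% = 440
  Zone 5: 2,080 × 45.4% = 944.32
  Zone 1: 2,480 × 10.3% = 255.44
Estimated total = 2523.6 → 2,520.

2,520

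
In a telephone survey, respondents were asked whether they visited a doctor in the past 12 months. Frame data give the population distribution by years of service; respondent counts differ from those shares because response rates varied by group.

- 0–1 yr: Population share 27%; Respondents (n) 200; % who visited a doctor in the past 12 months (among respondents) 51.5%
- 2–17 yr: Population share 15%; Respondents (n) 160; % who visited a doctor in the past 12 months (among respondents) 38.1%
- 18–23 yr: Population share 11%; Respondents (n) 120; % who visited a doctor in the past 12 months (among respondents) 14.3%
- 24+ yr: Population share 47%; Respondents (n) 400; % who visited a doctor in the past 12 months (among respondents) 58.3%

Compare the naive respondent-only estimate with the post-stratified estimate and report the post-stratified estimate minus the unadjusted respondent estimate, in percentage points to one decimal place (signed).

+1.5 percentage points

Without adjustment, the pooled respondent share is:
  (200/880)×51.5 + (160/880)×38.1 + (120/880)×14.3 + (400/880)×58.3 = 47.0818%
Post-stratifying to population shares instead:
  0.27×51.5 + 0.15×38.1 + 0.11×14.3 + 0.47×58.3 = 48.594%
Difference = 48.594 − 47.0818 = 1.5122 pp.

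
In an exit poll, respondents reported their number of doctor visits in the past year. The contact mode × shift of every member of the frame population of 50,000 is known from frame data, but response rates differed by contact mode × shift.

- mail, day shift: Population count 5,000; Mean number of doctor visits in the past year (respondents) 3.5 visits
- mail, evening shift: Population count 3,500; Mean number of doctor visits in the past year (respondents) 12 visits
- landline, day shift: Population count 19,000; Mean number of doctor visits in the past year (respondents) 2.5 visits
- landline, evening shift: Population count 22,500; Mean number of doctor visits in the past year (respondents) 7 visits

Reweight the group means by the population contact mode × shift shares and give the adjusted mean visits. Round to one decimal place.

5.3

Post-stratification weights by population share, not respondent share:
  mail, day shift: (5,000/50,000) × 3.5 = 0.35
  mail, evening shift: (3,500/50,000) × 12 = 0.84
  landline, day shift: (19,000/50,000) × 2.5 = 0.95
  landline, evening shift: (22,500/50,000) × 7 = 3.15
Post-stratified estimate = 5.29 → 5.3.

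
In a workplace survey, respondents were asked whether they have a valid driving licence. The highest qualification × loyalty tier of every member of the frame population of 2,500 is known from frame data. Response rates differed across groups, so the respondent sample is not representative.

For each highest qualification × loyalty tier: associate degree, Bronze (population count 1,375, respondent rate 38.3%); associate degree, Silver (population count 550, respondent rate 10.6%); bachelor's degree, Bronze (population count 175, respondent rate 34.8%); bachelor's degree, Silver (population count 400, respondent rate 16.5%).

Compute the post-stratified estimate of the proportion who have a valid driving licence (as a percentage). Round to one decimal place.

Each cell contributes population-share × respondent value:
  associate degree, Bronze: (1,375/2,500) × 38.3 = 21.065
  associate degree, Silver: (550/2,500) × 10.6 = 2.332
  bachelor's degree, Bronze: (175/2,500) × 34.8 = 2.436
  bachelor's degree, Silver: (400/2,500) × 16.5 = 2.64
Post-stratified estimate = 28.473 → 28.5%.

28.5%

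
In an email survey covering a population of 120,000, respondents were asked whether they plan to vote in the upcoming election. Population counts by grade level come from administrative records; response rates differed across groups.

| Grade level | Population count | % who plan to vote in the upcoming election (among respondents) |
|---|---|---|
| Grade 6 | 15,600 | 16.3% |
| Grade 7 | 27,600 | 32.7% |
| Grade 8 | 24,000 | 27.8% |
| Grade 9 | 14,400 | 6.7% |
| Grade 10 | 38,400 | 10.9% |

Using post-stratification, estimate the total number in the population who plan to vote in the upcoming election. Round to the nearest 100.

23,400

Each cell contributes its population count × the respondent rate:
  Grade 6: 15,600 × 16.3% = 2542.8
  Grade 7: 27,600 × 32.7% = 9025.2
  Grade 8: 24,000 × 27.8% = 6672
  Grade 9: 14,400 × 6.7% = 964.8
  Grade 10: 38,400 × 10.9% = 4185.6
Estimated total = 23390.4 → 23,400.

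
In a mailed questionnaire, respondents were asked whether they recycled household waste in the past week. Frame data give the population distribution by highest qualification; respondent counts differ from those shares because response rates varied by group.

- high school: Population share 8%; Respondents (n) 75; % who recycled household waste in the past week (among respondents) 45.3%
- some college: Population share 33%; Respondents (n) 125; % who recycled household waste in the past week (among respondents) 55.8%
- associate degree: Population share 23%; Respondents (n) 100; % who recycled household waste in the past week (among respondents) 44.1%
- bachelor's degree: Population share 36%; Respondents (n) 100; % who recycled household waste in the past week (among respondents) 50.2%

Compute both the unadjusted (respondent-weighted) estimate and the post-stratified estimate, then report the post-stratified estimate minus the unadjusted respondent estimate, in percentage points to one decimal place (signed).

Without adjustment, the pooled respondent share is:
  (75/400)×45.3 + (125/400)×55.8 + (100/400)×44.1 + (100/400)×50.2 = 49.5063%
Post-stratifying to population shares instead:
  0.08×45.3 + 0.33×55.8 + 0.23×44.1 + 0.36×50.2 = 50.253%
Difference = 50.253 − 49.5063 = 0.7467 pp.

+0.7 percentage points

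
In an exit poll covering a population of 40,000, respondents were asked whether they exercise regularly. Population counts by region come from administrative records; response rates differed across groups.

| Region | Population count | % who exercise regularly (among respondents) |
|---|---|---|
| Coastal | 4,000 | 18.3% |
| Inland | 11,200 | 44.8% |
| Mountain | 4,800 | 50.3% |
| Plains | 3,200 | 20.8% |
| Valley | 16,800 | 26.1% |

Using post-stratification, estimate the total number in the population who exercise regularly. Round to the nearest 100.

Estimated count per cell = population count × respondent percentage:
  Coastal: 4,000 × 18.3% = 732
  Inland: 11,200 × 44.8% = 5017.6
  Mountain: 4,800 × 50.3% = 2414.4
  Plains: 3,200 × 20.8% = 665.6
  Valley: 16,800 × 26.1% = 4384.8
Estimated total = 13214.4 → 13,200.

13,200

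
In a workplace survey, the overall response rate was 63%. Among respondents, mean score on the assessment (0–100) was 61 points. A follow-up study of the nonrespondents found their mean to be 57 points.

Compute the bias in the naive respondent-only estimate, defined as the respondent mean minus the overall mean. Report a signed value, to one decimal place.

+1.5

Nonresponse fraction = 1 − 0.63 = 0.37.
Bias = (nonresponse fraction) × (respondent mean − nonrespondent mean)
     = 0.37 × (61 − 57) = 0.37 × 4 = 1.48.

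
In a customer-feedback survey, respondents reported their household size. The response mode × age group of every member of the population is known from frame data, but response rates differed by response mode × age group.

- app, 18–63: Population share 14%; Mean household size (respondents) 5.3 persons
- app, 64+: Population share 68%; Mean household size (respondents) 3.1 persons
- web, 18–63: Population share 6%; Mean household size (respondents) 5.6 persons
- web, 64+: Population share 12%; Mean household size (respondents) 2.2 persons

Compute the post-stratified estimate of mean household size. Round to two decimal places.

Post-stratification weights by population share, not respondent share:
  app, 18–63: 0.14 × 5.3 = 0.742
  app, 64+: 0.68 × 3.1 = 2.108
  web, 18–63: 0.06 × 5.6 = 0.336
  web, 64+: 0.12 × 2.2 = 0.264
Post-stratified estimate = 3.45 → 3.45.

3.45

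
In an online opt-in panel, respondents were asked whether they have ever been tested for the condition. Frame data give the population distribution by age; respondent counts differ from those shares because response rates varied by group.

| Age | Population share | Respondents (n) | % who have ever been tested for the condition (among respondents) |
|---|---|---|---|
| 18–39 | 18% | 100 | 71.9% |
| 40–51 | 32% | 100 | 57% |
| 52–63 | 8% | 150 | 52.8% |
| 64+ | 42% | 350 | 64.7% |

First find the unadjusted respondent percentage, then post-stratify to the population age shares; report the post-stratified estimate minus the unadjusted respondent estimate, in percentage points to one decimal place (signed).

+0.5 percentage points

Without adjustment, the pooled respondent share is:
  (100/700)×71.9 + (100/700)×57 + (150/700)×52.8 + (350/700)×64.7 = 62.0786%
Post-stratified estimate weights by population shares:
  0.18×71.9 + 0.32×57 + 0.08×52.8 + 0.42×64.7 = 62.58%
Difference = 62.58 − 62.0786 = 0.5014 pp.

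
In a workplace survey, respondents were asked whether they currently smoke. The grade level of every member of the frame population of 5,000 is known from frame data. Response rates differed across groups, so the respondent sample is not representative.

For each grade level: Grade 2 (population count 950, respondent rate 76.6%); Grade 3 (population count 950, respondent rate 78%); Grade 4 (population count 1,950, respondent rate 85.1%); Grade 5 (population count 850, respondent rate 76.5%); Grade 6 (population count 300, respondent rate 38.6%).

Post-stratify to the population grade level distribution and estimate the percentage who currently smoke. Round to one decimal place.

Reweight to the known grade level distribution:
  Grade 2: (950/5,000) × 76.6 = 14.554
  Grade 3: (950/5,000) × 78 = 14.82
  Grade 4: (1,950/5,000) × 85.1 = 33.189
  Grade 5: (850/5,000) × 76.5 = 13.005
  Grade 6: (300/5,000) × 38.6 = 2.316
Post-stratified estimate = 77.884 → 77.9%.

77.9%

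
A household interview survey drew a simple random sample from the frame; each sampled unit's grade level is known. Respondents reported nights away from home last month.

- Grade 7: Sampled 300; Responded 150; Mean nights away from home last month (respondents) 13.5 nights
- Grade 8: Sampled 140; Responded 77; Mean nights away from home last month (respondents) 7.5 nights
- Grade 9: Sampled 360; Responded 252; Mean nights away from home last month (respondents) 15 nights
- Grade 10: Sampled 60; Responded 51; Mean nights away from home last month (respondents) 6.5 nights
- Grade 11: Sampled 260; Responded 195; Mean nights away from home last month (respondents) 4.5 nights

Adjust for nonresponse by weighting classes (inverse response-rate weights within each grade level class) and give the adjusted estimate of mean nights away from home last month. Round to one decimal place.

Response rates by class: Grade 7 150/300 = 50%, Grade 8 77/140 = 55%, Grade 9 252/360 = 70%, Grade 10 51/60 = 85%, Grade 11 195/260 = 75%.
Weighting each respondent by the inverse class response rate inflates each class back to its sampled size, so the class weight is n_sampled:
  Grade 7: 300 × 13.5 = 4050
  Grade 8: 140 × 7.5 = 1050
  Grade 9: 360 × 15 = 5400
  Grade 10: 60 × 6.5 = 390
  Grade 11: 260 × 4.5 = 1170
Adjusted estimate = 12,060 / 1,120 = 10.7679 → 10.8.

10.8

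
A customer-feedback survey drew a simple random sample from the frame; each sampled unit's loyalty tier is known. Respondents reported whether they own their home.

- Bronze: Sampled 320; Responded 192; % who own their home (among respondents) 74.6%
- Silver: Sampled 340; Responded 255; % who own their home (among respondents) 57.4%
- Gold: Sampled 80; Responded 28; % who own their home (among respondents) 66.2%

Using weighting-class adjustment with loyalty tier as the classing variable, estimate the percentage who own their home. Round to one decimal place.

65.8%

Class response rates: Bronze 192/320 = 60%, Silver 255/340 = 75%, Gold 28/80 = 35%.
Inverse-response-rate weighting restores each class to its sampled count, so class totals weight by n_sampled:
  Bronze: 320 × 74.6 = 23,872
  Silver: 340 × 57.4 = 19,516
  Gold: 80 × 66.2 = 5296
Adjusted estimate = 48,684 / 740 = 65.7892 → 65.8%.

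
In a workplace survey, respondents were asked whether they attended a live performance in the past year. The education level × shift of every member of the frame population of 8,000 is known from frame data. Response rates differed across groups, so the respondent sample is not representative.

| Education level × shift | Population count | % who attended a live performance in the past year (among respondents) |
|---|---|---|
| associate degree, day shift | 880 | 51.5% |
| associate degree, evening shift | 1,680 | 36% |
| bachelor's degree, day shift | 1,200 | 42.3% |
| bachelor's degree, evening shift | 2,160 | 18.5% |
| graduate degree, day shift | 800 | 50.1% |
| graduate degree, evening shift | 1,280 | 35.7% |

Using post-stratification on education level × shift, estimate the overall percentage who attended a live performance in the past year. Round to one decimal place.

Post-stratification weights by population share, not respondent share:
  associate degree, day shift: (880/8,000) × 51.5 = 5.665
  associate degree, evening shift: (1,680/8,000) × 36 = 7.56
  bachelor's degree, day shift: (1,200/8,000) × 42.3 = 6.345
  bachelor's degree, evening shift: (2,160/8,000) × 18.5 = 4.995
  graduate degree, day shift: (800/8,000) × 50.1 = 5.01
  graduate degree, evening shift: (1,280/8,000) × 35.7 = 5.712
Post-stratified estimate = 35.287 → 35.3%.

35.3%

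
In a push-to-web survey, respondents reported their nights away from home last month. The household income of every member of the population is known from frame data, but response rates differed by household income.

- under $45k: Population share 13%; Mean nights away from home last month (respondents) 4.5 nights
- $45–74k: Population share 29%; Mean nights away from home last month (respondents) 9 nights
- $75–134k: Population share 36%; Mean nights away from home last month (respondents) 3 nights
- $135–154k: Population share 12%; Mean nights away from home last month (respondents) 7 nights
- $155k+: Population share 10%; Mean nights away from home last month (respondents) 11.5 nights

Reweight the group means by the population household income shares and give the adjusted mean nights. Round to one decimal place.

6.3

Weight each group's respondent value by its population share:
  under $45k: 0.13 × 4.5 = 0.585
  $45–74k: 0.29 × 9 = 2.61
  $75–134k: 0.36 × 3 = 1.08
  $135–154k: 0.12 × 7 = 0.84
  $155k+: 0.1 × 11.5 = 1.15
Post-stratified estimate = 6.265 → 6.3.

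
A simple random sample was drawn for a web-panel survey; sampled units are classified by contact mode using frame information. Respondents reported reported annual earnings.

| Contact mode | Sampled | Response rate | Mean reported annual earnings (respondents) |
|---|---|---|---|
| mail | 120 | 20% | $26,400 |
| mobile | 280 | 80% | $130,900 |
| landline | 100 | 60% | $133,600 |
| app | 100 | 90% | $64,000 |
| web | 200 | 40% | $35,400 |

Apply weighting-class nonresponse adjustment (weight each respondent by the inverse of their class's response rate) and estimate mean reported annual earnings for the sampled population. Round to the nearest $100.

$83,300

Weighting each respondent by the inverse class response rate inflates each class back to its sampled size, so the class weight is n_sampled:
  mail: 120 × 26,400 = 3,168,000
  mobile: 280 × 130,900 = 36,652,000
  landline: 100 × 133,600 = 13,360,000
  app: 100 × 64,000 = 6,400,000
  web: 200 × 35,400 = 7,080,000
Adjusted estimate = 66,660,000 / 800 = 83,325 → $83,300.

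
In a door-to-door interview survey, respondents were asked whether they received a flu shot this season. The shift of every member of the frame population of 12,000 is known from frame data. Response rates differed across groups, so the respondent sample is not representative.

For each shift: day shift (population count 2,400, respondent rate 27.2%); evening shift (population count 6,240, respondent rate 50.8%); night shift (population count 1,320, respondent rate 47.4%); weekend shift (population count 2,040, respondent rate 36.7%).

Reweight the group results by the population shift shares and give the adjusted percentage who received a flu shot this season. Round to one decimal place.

Each cell contributes population-share × respondent value:
  day shift: (2,400/12,000) × 27.2 = 5.44
  evening shift: (6,240/12,000) × 50.8 = 26.416
  night shift: (1,320/12,000) × 47.4 = 5.214
  weekend shift: (2,040/12,000) × 36.7 = 6.239
Post-stratified estimate = 43.309 → 43.3%.

43.3%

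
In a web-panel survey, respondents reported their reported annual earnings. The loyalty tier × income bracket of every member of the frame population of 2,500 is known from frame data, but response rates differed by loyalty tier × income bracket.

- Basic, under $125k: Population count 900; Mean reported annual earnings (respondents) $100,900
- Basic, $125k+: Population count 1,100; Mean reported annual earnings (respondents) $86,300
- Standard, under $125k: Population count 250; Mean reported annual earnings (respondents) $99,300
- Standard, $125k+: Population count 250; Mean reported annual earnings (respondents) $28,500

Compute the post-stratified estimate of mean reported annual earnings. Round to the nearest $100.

$87,100

Post-stratification weights by population share, not respondent share:
  Basic, under $125k: (900/2,500) × 100,900 = 36,324
  Basic, $125k+: (1,100/2,500) × 86,300 = 37,972
  Standard, under $125k: (250/2,500) × 99,300 = 9930
  Standard, $125k+: (250/2,500) × 28,500 = 2850
Post-stratified estimate = 87,076 → $87,100.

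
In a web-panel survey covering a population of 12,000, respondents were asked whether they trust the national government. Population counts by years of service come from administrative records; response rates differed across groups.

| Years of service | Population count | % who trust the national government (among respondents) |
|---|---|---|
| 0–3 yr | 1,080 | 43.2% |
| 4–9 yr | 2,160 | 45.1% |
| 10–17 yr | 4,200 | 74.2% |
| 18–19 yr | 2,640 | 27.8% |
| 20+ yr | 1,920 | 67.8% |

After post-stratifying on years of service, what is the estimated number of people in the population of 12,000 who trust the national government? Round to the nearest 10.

Each cell contributes its population count × the respondent rate:
  0–3 yr: 1,080 × 43.2% = 466.56
  4–9 yr: 2,160 × 45.1% = 974.16
  10–17 yr: 4,200 × 74.2% = 3116.4
  18–19 yr: 2,640 × 27.8% = 733.92
  20+ yr: 1,920 × 67.8% = 1301.76
Estimated total = 6592.8 → 6,590.

6,590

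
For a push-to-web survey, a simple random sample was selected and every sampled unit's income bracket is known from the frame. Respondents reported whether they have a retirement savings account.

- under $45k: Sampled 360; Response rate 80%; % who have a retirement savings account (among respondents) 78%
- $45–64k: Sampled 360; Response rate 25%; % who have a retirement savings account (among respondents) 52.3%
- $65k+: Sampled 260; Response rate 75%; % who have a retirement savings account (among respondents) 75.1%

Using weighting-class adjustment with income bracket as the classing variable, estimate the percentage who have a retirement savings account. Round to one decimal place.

Each respondent's weight = sampled/responded in their class; summing within a class gives n_sampled, so:
  under $45k: 360 × 78 = 28,080
  $45–64k: 360 × 52.3 = 18,828
  $65k+: 260 × 75.1 = 19,526
Adjusted estimate = 66,434 / 980 = 67.7898 → 67.8%.

67.8%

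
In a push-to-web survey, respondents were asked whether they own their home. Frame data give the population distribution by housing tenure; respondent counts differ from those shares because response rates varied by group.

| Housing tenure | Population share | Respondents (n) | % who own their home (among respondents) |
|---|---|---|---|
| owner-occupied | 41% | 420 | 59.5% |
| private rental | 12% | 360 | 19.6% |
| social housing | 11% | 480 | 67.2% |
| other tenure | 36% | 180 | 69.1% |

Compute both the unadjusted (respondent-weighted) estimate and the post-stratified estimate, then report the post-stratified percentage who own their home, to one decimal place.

Without adjustment, the pooled respondent share is:
  (420/1440)×59.5 + (360/1440)×19.6 + (480/1440)×67.2 + (180/1440)×69.1 = 53.2917%
Post-stratifying to population shares instead:
  0.41×59.5 + 0.12×19.6 + 0.11×67.2 + 0.36×69.1 = 59.015%

59.0%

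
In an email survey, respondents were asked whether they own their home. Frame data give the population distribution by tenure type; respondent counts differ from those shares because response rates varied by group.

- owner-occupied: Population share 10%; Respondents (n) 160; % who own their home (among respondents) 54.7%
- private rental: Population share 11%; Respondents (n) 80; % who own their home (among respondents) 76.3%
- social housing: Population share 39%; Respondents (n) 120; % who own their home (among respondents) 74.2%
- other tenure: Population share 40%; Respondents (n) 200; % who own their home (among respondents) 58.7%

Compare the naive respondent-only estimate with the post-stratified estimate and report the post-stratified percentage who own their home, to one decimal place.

66.3%

Without adjustment, the pooled respondent share is:
  (160/560)×54.7 + (80/560)×76.3 + (120/560)×74.2 + (200/560)×58.7 = 63.3929%
Post-stratified estimate weights by population shares:
  0.1×54.7 + 0.11×76.3 + 0.39×74.2 + 0.4×58.7 = 66.281%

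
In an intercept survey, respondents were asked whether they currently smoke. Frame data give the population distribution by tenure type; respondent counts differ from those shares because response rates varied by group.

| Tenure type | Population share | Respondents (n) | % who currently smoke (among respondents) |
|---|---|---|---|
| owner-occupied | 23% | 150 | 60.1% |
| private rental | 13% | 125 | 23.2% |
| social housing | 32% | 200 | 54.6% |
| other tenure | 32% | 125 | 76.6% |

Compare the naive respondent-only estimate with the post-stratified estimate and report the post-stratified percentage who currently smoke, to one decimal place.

Without adjustment, the pooled respondent share is:
  (150/600)×60.1 + (125/600)×23.2 + (200/600)×54.6 + (125/600)×76.6 = 54.0167%
Reweighting by population tenure type shares:
  0.23×60.1 + 0.13×23.2 + 0.32×54.6 + 0.32×76.6 = 58.823%

58.8%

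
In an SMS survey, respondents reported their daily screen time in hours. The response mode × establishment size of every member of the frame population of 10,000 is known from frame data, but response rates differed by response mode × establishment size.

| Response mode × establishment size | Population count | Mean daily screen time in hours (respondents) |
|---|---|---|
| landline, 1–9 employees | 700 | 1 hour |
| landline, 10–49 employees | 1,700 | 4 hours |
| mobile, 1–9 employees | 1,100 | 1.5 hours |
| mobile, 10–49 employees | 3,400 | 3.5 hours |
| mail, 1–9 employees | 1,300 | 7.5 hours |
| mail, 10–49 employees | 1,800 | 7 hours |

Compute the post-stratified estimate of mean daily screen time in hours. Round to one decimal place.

4.3

Reweight to the known response mode × establishment size distribution:
  landline, 1–9 employees: (700/10,000) × 1 = 0.07
  landline, 10–49 employees: (1,700/10,000) × 4 = 0.68
  mobile, 1–9 employees: (1,100/10,000) × 1.5 = 0.165
  mobile, 10–49 employees: (3,400/10,000) × 3.5 = 1.19
  mail, 1–9 employees: (1,300/10,000) × 7.5 = 0.975
  mail, 10–49 employees: (1,800/10,000) × 7 = 1.26
Post-stratified estimate = 4.34 → 4.3.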